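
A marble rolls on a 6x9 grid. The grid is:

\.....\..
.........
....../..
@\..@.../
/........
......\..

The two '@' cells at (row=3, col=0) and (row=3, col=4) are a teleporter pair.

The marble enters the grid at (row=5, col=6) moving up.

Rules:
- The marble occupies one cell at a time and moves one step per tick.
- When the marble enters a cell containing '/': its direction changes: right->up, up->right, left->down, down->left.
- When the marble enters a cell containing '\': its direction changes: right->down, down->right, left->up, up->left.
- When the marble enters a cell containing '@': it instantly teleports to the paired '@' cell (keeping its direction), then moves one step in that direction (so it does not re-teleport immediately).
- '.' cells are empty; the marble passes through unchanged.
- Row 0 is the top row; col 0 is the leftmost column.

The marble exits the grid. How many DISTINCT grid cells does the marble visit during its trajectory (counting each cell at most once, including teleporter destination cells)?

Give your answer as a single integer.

Step 1: enter (5,6), '\' deflects up->left, move left to (5,5)
Step 2: enter (5,5), '.' pass, move left to (5,4)
Step 3: enter (5,4), '.' pass, move left to (5,3)
Step 4: enter (5,3), '.' pass, move left to (5,2)
Step 5: enter (5,2), '.' pass, move left to (5,1)
Step 6: enter (5,1), '.' pass, move left to (5,0)
Step 7: enter (5,0), '.' pass, move left to (5,-1)
Step 8: at (5,-1) — EXIT via left edge, pos 5
Distinct cells visited: 7 (path length 7)

Answer: 7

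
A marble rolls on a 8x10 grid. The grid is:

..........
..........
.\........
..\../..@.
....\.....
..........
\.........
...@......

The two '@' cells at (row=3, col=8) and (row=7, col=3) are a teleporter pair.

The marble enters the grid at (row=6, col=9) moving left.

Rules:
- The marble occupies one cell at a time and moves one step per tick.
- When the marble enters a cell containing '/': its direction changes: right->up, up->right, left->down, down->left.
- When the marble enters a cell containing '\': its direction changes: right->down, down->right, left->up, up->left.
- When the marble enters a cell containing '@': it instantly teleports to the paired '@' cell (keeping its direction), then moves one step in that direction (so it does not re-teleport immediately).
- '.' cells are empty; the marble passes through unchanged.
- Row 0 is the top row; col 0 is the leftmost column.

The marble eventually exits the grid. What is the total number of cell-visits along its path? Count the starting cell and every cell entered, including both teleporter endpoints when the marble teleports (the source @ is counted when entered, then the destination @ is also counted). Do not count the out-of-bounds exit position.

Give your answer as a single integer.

Answer: 16

Derivation:
Step 1: enter (6,9), '.' pass, move left to (6,8)
Step 2: enter (6,8), '.' pass, move left to (6,7)
Step 3: enter (6,7), '.' pass, move left to (6,6)
Step 4: enter (6,6), '.' pass, move left to (6,5)
Step 5: enter (6,5), '.' pass, move left to (6,4)
Step 6: enter (6,4), '.' pass, move left to (6,3)
Step 7: enter (6,3), '.' pass, move left to (6,2)
Step 8: enter (6,2), '.' pass, move left to (6,1)
Step 9: enter (6,1), '.' pass, move left to (6,0)
Step 10: enter (6,0), '\' deflects left->up, move up to (5,0)
Step 11: enter (5,0), '.' pass, move up to (4,0)
Step 12: enter (4,0), '.' pass, move up to (3,0)
Step 13: enter (3,0), '.' pass, move up to (2,0)
Step 14: enter (2,0), '.' pass, move up to (1,0)
Step 15: enter (1,0), '.' pass, move up to (0,0)
Step 16: enter (0,0), '.' pass, move up to (-1,0)
Step 17: at (-1,0) — EXIT via top edge, pos 0
Path length (cell visits): 16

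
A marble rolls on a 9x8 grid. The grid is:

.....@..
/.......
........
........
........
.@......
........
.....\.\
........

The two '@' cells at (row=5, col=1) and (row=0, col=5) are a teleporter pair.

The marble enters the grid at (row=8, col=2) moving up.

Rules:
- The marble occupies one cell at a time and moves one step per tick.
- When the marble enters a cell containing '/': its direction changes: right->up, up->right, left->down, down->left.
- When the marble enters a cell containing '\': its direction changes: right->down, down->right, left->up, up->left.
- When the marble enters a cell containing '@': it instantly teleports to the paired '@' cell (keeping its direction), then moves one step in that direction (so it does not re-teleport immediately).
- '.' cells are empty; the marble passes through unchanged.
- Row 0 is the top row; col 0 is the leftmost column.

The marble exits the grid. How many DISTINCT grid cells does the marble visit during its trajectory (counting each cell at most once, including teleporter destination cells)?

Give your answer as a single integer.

Answer: 9

Derivation:
Step 1: enter (8,2), '.' pass, move up to (7,2)
Step 2: enter (7,2), '.' pass, move up to (6,2)
Step 3: enter (6,2), '.' pass, move up to (5,2)
Step 4: enter (5,2), '.' pass, move up to (4,2)
Step 5: enter (4,2), '.' pass, move up to (3,2)
Step 6: enter (3,2), '.' pass, move up to (2,2)
Step 7: enter (2,2), '.' pass, move up to (1,2)
Step 8: enter (1,2), '.' pass, move up to (0,2)
Step 9: enter (0,2), '.' pass, move up to (-1,2)
Step 10: at (-1,2) — EXIT via top edge, pos 2
Distinct cells visited: 9 (path length 9)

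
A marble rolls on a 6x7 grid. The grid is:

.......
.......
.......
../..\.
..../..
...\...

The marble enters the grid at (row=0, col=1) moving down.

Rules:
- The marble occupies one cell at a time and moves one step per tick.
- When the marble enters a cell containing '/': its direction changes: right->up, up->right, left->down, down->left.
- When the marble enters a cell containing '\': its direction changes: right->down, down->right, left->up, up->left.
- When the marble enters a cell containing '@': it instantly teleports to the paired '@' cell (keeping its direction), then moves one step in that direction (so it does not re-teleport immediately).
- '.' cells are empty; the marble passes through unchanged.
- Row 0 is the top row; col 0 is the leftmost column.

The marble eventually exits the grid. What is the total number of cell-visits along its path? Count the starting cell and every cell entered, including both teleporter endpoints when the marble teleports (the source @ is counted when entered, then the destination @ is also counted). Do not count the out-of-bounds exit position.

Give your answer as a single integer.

Answer: 6

Derivation:
Step 1: enter (0,1), '.' pass, move down to (1,1)
Step 2: enter (1,1), '.' pass, move down to (2,1)
Step 3: enter (2,1), '.' pass, move down to (3,1)
Step 4: enter (3,1), '.' pass, move down to (4,1)
Step 5: enter (4,1), '.' pass, move down to (5,1)
Step 6: enter (5,1), '.' pass, move down to (6,1)
Step 7: at (6,1) — EXIT via bottom edge, pos 1
Path length (cell visits): 6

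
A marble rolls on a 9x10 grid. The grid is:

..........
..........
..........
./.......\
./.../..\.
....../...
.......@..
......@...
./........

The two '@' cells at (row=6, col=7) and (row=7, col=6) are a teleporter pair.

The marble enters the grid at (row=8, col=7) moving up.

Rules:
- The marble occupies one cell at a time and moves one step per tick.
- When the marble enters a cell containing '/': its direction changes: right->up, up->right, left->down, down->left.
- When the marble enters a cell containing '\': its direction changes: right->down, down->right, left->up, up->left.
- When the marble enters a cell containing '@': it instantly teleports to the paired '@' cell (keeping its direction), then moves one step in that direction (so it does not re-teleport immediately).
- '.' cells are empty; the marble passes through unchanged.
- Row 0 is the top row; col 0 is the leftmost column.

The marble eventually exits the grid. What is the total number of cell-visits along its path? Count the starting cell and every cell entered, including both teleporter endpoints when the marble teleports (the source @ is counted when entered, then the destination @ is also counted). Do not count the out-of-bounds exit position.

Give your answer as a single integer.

Answer: 9

Derivation:
Step 1: enter (8,7), '.' pass, move up to (7,7)
Step 2: enter (7,7), '.' pass, move up to (6,7)
Step 3: enter (6,7), '@' teleport (6,7)->(7,6), also enter (7,6), move up to (6,6)
Step 4: enter (6,6), '.' pass, move up to (5,6)
Step 5: enter (5,6), '/' deflects up->right, move right to (5,7)
Step 6: enter (5,7), '.' pass, move right to (5,8)
Step 7: enter (5,8), '.' pass, move right to (5,9)
Step 8: enter (5,9), '.' pass, move right to (5,10)
Step 9: at (5,10) — EXIT via right edge, pos 5
Path length (cell visits): 9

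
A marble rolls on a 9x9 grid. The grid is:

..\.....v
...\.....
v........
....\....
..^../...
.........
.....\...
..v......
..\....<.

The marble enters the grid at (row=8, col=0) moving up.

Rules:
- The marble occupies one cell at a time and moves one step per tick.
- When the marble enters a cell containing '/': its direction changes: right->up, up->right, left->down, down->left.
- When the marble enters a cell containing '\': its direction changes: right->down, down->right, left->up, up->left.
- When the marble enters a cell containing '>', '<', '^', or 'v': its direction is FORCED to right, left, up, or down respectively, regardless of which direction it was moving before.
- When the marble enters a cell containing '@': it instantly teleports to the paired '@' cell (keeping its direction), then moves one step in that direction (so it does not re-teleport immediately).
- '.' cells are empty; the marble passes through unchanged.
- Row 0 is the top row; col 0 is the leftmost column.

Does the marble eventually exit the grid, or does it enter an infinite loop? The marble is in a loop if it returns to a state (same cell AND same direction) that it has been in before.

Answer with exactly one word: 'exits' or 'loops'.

Answer: exits

Derivation:
Step 1: enter (8,0), '.' pass, move up to (7,0)
Step 2: enter (7,0), '.' pass, move up to (6,0)
Step 3: enter (6,0), '.' pass, move up to (5,0)
Step 4: enter (5,0), '.' pass, move up to (4,0)
Step 5: enter (4,0), '.' pass, move up to (3,0)
Step 6: enter (3,0), '.' pass, move up to (2,0)
Step 7: enter (2,0), 'v' forces up->down, move down to (3,0)
Step 8: enter (3,0), '.' pass, move down to (4,0)
Step 9: enter (4,0), '.' pass, move down to (5,0)
Step 10: enter (5,0), '.' pass, move down to (6,0)
Step 11: enter (6,0), '.' pass, move down to (7,0)
Step 12: enter (7,0), '.' pass, move down to (8,0)
Step 13: enter (8,0), '.' pass, move down to (9,0)
Step 14: at (9,0) — EXIT via bottom edge, pos 0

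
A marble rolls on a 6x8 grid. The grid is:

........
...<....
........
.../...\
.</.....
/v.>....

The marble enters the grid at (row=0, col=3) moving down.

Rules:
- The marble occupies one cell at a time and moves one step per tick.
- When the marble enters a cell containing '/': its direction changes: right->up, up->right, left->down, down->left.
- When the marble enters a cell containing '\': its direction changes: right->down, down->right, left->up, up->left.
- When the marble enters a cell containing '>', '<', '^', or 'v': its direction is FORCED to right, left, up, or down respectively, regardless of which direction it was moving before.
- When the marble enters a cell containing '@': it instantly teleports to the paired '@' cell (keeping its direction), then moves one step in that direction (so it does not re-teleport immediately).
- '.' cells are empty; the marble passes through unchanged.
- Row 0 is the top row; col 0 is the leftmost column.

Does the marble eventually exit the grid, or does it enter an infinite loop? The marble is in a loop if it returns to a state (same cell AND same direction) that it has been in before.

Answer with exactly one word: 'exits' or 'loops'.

Answer: exits

Derivation:
Step 1: enter (0,3), '.' pass, move down to (1,3)
Step 2: enter (1,3), '<' forces down->left, move left to (1,2)
Step 3: enter (1,2), '.' pass, move left to (1,1)
Step 4: enter (1,1), '.' pass, move left to (1,0)
Step 5: enter (1,0), '.' pass, move left to (1,-1)
Step 6: at (1,-1) — EXIT via left edge, pos 1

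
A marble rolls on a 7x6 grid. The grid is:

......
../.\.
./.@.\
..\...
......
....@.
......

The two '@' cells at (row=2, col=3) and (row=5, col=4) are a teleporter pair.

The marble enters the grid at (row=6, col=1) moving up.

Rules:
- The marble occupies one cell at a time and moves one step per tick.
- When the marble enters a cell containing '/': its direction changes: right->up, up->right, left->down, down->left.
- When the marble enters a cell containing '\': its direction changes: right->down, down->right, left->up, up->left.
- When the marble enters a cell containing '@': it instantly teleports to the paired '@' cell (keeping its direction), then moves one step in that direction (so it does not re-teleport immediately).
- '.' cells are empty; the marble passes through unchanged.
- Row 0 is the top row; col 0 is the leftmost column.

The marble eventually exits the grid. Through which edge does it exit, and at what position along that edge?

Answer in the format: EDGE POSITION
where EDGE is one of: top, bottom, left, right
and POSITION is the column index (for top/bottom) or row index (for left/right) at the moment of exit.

Answer: right 5

Derivation:
Step 1: enter (6,1), '.' pass, move up to (5,1)
Step 2: enter (5,1), '.' pass, move up to (4,1)
Step 3: enter (4,1), '.' pass, move up to (3,1)
Step 4: enter (3,1), '.' pass, move up to (2,1)
Step 5: enter (2,1), '/' deflects up->right, move right to (2,2)
Step 6: enter (2,2), '.' pass, move right to (2,3)
Step 7: enter (2,3), '@' teleport (2,3)->(5,4), also enter (5,4), move right to (5,5)
Step 8: enter (5,5), '.' pass, move right to (5,6)
Step 9: at (5,6) — EXIT via right edge, pos 5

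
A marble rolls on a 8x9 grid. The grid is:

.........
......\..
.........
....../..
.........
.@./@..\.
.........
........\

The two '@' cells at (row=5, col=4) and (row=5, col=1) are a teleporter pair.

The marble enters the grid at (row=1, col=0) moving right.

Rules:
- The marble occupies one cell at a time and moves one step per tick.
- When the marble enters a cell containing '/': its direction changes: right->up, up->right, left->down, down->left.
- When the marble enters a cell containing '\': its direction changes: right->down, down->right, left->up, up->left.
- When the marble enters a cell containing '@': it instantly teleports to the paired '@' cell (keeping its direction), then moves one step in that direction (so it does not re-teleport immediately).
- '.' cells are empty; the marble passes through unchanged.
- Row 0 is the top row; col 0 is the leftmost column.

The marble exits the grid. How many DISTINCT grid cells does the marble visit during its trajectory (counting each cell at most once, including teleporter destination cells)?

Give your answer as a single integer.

Answer: 15

Derivation:
Step 1: enter (1,0), '.' pass, move right to (1,1)
Step 2: enter (1,1), '.' pass, move right to (1,2)
Step 3: enter (1,2), '.' pass, move right to (1,3)
Step 4: enter (1,3), '.' pass, move right to (1,4)
Step 5: enter (1,4), '.' pass, move right to (1,5)
Step 6: enter (1,5), '.' pass, move right to (1,6)
Step 7: enter (1,6), '\' deflects right->down, move down to (2,6)
Step 8: enter (2,6), '.' pass, move down to (3,6)
Step 9: enter (3,6), '/' deflects down->left, move left to (3,5)
Step 10: enter (3,5), '.' pass, move left to (3,4)
Step 11: enter (3,4), '.' pass, move left to (3,3)
Step 12: enter (3,3), '.' pass, move left to (3,2)
Step 13: enter (3,2), '.' pass, move left to (3,1)
Step 14: enter (3,1), '.' pass, move left to (3,0)
Step 15: enter (3,0), '.' pass, move left to (3,-1)
Step 16: at (3,-1) — EXIT via left edge, pos 3
Distinct cells visited: 15 (path length 15)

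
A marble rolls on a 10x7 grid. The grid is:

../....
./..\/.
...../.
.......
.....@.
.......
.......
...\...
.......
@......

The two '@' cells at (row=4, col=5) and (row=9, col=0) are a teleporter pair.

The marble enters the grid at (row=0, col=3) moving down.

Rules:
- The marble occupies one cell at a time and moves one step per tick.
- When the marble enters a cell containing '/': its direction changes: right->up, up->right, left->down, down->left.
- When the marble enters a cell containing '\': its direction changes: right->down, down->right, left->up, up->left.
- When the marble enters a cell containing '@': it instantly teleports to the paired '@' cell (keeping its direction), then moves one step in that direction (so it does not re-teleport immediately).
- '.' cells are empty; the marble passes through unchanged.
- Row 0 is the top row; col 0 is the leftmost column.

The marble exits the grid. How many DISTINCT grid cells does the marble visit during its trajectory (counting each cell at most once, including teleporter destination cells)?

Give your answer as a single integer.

Step 1: enter (0,3), '.' pass, move down to (1,3)
Step 2: enter (1,3), '.' pass, move down to (2,3)
Step 3: enter (2,3), '.' pass, move down to (3,3)
Step 4: enter (3,3), '.' pass, move down to (4,3)
Step 5: enter (4,3), '.' pass, move down to (5,3)
Step 6: enter (5,3), '.' pass, move down to (6,3)
Step 7: enter (6,3), '.' pass, move down to (7,3)
Step 8: enter (7,3), '\' deflects down->right, move right to (7,4)
Step 9: enter (7,4), '.' pass, move right to (7,5)
Step 10: enter (7,5), '.' pass, move right to (7,6)
Step 11: enter (7,6), '.' pass, move right to (7,7)
Step 12: at (7,7) — EXIT via right edge, pos 7
Distinct cells visited: 11 (path length 11)

Answer: 11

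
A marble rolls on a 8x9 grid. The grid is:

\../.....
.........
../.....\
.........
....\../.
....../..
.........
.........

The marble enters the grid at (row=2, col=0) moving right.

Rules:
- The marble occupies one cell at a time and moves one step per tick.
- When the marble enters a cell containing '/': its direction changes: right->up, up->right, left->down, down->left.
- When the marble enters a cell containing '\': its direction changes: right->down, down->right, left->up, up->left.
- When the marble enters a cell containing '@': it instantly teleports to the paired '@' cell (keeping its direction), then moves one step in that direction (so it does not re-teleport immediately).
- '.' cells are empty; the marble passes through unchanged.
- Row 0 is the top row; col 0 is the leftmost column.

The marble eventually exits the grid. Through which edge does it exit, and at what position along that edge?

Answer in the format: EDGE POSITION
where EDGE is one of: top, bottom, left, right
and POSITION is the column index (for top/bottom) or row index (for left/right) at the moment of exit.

Step 1: enter (2,0), '.' pass, move right to (2,1)
Step 2: enter (2,1), '.' pass, move right to (2,2)
Step 3: enter (2,2), '/' deflects right->up, move up to (1,2)
Step 4: enter (1,2), '.' pass, move up to (0,2)
Step 5: enter (0,2), '.' pass, move up to (-1,2)
Step 6: at (-1,2) — EXIT via top edge, pos 2

Answer: top 2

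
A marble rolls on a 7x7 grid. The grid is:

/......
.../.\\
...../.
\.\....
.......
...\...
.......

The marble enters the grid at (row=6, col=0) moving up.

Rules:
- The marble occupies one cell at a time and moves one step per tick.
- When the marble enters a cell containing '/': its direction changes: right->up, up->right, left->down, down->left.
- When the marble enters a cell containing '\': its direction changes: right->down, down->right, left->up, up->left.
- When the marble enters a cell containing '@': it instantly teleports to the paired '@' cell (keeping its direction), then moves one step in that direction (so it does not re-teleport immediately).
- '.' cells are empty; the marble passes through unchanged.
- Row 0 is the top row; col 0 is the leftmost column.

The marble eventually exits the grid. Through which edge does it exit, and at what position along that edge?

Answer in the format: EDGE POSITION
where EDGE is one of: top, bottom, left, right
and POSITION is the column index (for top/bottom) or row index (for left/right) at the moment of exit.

Step 1: enter (6,0), '.' pass, move up to (5,0)
Step 2: enter (5,0), '.' pass, move up to (4,0)
Step 3: enter (4,0), '.' pass, move up to (3,0)
Step 4: enter (3,0), '\' deflects up->left, move left to (3,-1)
Step 5: at (3,-1) — EXIT via left edge, pos 3

Answer: left 3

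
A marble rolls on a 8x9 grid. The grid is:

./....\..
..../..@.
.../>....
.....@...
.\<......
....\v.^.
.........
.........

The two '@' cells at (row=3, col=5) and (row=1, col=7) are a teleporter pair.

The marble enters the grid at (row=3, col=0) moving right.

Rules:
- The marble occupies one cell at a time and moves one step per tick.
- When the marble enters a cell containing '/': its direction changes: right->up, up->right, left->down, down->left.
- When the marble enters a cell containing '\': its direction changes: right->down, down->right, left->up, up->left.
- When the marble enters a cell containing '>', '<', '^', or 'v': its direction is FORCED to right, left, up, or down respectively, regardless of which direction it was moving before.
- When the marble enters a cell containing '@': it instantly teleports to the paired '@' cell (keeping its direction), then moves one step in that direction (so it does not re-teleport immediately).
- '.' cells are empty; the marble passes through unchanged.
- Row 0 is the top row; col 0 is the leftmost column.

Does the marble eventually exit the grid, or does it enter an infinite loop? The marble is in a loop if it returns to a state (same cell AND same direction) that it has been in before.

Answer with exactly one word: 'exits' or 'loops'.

Answer: exits

Derivation:
Step 1: enter (3,0), '.' pass, move right to (3,1)
Step 2: enter (3,1), '.' pass, move right to (3,2)
Step 3: enter (3,2), '.' pass, move right to (3,3)
Step 4: enter (3,3), '.' pass, move right to (3,4)
Step 5: enter (3,4), '.' pass, move right to (3,5)
Step 6: enter (3,5), '@' teleport (3,5)->(1,7), also enter (1,7), move right to (1,8)
Step 7: enter (1,8), '.' pass, move right to (1,9)
Step 8: at (1,9) — EXIT via right edge, pos 1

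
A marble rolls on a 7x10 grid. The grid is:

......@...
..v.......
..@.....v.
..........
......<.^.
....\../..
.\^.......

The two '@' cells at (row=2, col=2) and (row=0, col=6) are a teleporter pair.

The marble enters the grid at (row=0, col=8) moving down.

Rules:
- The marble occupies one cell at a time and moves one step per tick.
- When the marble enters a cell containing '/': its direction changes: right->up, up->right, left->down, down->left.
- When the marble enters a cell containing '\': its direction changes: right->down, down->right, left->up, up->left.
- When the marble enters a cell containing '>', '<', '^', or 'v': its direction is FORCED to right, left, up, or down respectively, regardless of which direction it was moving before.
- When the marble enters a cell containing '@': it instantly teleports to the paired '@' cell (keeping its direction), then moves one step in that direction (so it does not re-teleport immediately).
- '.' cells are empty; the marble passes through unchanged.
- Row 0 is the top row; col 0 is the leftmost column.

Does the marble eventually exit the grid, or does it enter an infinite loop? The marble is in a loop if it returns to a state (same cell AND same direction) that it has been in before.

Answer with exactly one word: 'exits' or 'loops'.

Step 1: enter (0,8), '.' pass, move down to (1,8)
Step 2: enter (1,8), '.' pass, move down to (2,8)
Step 3: enter (2,8), 'v' forces down->down, move down to (3,8)
Step 4: enter (3,8), '.' pass, move down to (4,8)
Step 5: enter (4,8), '^' forces down->up, move up to (3,8)
Step 6: enter (3,8), '.' pass, move up to (2,8)
Step 7: enter (2,8), 'v' forces up->down, move down to (3,8)
Step 8: at (3,8) dir=down — LOOP DETECTED (seen before)

Answer: loops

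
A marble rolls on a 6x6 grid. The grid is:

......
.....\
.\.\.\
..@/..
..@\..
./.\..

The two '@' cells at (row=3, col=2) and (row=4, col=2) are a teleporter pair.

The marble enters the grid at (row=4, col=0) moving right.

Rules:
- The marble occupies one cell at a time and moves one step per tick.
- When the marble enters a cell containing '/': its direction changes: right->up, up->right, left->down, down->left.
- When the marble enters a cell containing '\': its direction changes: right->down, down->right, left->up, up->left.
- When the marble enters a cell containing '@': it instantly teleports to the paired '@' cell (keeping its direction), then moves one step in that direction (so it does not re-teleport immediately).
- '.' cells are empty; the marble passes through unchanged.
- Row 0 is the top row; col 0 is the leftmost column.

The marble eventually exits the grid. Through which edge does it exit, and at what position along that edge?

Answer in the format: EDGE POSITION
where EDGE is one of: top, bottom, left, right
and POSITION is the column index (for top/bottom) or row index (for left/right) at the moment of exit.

Answer: top 1

Derivation:
Step 1: enter (4,0), '.' pass, move right to (4,1)
Step 2: enter (4,1), '.' pass, move right to (4,2)
Step 3: enter (4,2), '@' teleport (4,2)->(3,2), also enter (3,2), move right to (3,3)
Step 4: enter (3,3), '/' deflects right->up, move up to (2,3)
Step 5: enter (2,3), '\' deflects up->left, move left to (2,2)
Step 6: enter (2,2), '.' pass, move left to (2,1)
Step 7: enter (2,1), '\' deflects left->up, move up to (1,1)
Step 8: enter (1,1), '.' pass, move up to (0,1)
Step 9: enter (0,1), '.' pass, move up to (-1,1)
Step 10: at (-1,1) — EXIT via top edge, pos 1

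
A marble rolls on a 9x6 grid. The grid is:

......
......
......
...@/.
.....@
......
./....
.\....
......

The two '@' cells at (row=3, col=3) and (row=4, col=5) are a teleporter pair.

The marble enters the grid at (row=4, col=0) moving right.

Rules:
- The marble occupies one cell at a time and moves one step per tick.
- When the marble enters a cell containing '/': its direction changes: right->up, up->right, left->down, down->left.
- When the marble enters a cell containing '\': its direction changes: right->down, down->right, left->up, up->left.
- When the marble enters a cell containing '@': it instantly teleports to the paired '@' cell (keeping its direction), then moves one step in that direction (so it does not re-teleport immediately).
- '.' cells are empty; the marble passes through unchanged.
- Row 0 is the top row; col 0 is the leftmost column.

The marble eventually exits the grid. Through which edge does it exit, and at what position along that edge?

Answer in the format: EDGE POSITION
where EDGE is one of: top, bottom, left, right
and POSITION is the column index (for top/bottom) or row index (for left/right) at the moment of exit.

Answer: top 4

Derivation:
Step 1: enter (4,0), '.' pass, move right to (4,1)
Step 2: enter (4,1), '.' pass, move right to (4,2)
Step 3: enter (4,2), '.' pass, move right to (4,3)
Step 4: enter (4,3), '.' pass, move right to (4,4)
Step 5: enter (4,4), '.' pass, move right to (4,5)
Step 6: enter (4,5), '@' teleport (4,5)->(3,3), also enter (3,3), move right to (3,4)
Step 7: enter (3,4), '/' deflects right->up, move up to (2,4)
Step 8: enter (2,4), '.' pass, move up to (1,4)
Step 9: enter (1,4), '.' pass, move up to (0,4)
Step 10: enter (0,4), '.' pass, move up to (-1,4)
Step 11: at (-1,4) — EXIT via top edge, pos 4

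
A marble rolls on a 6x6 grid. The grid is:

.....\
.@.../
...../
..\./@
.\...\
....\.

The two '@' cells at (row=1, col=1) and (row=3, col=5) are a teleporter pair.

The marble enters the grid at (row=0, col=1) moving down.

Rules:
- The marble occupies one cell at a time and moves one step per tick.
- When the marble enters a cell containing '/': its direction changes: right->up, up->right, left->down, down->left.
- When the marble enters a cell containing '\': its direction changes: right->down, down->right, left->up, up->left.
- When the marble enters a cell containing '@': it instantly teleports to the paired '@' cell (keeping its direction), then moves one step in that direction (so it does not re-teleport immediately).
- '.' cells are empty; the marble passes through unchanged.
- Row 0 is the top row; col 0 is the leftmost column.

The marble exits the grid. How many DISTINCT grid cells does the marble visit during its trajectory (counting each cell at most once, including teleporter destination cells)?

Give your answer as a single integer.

Answer: 4

Derivation:
Step 1: enter (0,1), '.' pass, move down to (1,1)
Step 2: enter (1,1), '@' teleport (1,1)->(3,5), also enter (3,5), move down to (4,5)
Step 3: enter (4,5), '\' deflects down->right, move right to (4,6)
Step 4: at (4,6) — EXIT via right edge, pos 4
Distinct cells visited: 4 (path length 4)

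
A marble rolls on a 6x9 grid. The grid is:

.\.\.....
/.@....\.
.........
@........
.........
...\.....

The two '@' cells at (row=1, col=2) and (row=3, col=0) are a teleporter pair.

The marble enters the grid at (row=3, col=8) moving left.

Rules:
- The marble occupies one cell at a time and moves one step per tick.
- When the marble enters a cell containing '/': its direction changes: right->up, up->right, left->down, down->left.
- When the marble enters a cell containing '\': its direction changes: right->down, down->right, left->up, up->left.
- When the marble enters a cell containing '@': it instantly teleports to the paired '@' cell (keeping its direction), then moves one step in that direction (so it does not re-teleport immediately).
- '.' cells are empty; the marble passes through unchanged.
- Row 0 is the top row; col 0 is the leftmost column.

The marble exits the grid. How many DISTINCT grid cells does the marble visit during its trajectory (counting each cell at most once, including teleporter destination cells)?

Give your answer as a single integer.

Step 1: enter (3,8), '.' pass, move left to (3,7)
Step 2: enter (3,7), '.' pass, move left to (3,6)
Step 3: enter (3,6), '.' pass, move left to (3,5)
Step 4: enter (3,5), '.' pass, move left to (3,4)
Step 5: enter (3,4), '.' pass, move left to (3,3)
Step 6: enter (3,3), '.' pass, move left to (3,2)
Step 7: enter (3,2), '.' pass, move left to (3,1)
Step 8: enter (3,1), '.' pass, move left to (3,0)
Step 9: enter (3,0), '@' teleport (3,0)->(1,2), also enter (1,2), move left to (1,1)
Step 10: enter (1,1), '.' pass, move left to (1,0)
Step 11: enter (1,0), '/' deflects left->down, move down to (2,0)
Step 12: enter (2,0), '.' pass, move down to (3,0)
Step 13: enter (3,0), '@' teleport (3,0)->(1,2), also enter (1,2), move down to (2,2)
Step 14: enter (2,2), '.' pass, move down to (3,2)
Step 15: enter (3,2), '.' pass, move down to (4,2)
Step 16: enter (4,2), '.' pass, move down to (5,2)
Step 17: enter (5,2), '.' pass, move down to (6,2)
Step 18: at (6,2) — EXIT via bottom edge, pos 2
Distinct cells visited: 16 (path length 19)

Answer: 16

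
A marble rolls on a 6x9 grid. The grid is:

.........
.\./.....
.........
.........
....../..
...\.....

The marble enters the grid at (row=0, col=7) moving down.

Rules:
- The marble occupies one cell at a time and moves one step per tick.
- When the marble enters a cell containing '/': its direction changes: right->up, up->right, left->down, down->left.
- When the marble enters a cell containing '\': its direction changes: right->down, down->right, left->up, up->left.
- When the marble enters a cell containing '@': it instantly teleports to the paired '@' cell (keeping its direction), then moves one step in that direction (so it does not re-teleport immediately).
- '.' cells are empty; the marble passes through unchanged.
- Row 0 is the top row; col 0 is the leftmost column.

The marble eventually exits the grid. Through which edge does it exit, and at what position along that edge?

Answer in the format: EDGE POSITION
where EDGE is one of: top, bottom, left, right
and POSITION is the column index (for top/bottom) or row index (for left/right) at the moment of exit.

Step 1: enter (0,7), '.' pass, move down to (1,7)
Step 2: enter (1,7), '.' pass, move down to (2,7)
Step 3: enter (2,7), '.' pass, move down to (3,7)
Step 4: enter (3,7), '.' pass, move down to (4,7)
Step 5: enter (4,7), '.' pass, move down to (5,7)
Step 6: enter (5,7), '.' pass, move down to (6,7)
Step 7: at (6,7) — EXIT via bottom edge, pos 7

Answer: bottom 7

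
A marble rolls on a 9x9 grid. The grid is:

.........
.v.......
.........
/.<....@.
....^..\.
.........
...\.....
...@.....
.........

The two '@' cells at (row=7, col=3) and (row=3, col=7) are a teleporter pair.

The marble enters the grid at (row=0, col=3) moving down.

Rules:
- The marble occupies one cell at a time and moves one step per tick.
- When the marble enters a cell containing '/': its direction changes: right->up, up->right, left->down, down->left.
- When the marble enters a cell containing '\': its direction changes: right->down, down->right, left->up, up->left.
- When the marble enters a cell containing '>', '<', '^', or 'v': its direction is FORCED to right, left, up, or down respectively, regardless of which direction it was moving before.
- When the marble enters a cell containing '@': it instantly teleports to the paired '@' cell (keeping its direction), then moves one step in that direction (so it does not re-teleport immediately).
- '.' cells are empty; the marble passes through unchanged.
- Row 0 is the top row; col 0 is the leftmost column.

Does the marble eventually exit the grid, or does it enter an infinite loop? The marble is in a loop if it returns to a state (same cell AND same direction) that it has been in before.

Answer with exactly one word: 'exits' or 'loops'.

Answer: exits

Derivation:
Step 1: enter (0,3), '.' pass, move down to (1,3)
Step 2: enter (1,3), '.' pass, move down to (2,3)
Step 3: enter (2,3), '.' pass, move down to (3,3)
Step 4: enter (3,3), '.' pass, move down to (4,3)
Step 5: enter (4,3), '.' pass, move down to (5,3)
Step 6: enter (5,3), '.' pass, move down to (6,3)
Step 7: enter (6,3), '\' deflects down->right, move right to (6,4)
Step 8: enter (6,4), '.' pass, move right to (6,5)
Step 9: enter (6,5), '.' pass, move right to (6,6)
Step 10: enter (6,6), '.' pass, move right to (6,7)
Step 11: enter (6,7), '.' pass, move right to (6,8)
Step 12: enter (6,8), '.' pass, move right to (6,9)
Step 13: at (6,9) — EXIT via right edge, pos 6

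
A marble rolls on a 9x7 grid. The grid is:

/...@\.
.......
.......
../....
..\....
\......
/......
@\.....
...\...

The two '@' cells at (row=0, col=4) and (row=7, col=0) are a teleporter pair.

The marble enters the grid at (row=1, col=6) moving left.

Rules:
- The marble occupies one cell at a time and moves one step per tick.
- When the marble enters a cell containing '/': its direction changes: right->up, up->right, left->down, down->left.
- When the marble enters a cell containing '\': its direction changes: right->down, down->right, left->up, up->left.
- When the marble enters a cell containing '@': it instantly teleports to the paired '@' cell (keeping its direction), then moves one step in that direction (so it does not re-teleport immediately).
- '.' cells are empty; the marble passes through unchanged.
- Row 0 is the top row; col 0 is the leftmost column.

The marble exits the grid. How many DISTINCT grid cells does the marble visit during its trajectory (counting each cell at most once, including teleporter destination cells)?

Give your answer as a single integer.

Answer: 7

Derivation:
Step 1: enter (1,6), '.' pass, move left to (1,5)
Step 2: enter (1,5), '.' pass, move left to (1,4)
Step 3: enter (1,4), '.' pass, move left to (1,3)
Step 4: enter (1,3), '.' pass, move left to (1,2)
Step 5: enter (1,2), '.' pass, move left to (1,1)
Step 6: enter (1,1), '.' pass, move left to (1,0)
Step 7: enter (1,0), '.' pass, move left to (1,-1)
Step 8: at (1,-1) — EXIT via left edge, pos 1
Distinct cells visited: 7 (path length 7)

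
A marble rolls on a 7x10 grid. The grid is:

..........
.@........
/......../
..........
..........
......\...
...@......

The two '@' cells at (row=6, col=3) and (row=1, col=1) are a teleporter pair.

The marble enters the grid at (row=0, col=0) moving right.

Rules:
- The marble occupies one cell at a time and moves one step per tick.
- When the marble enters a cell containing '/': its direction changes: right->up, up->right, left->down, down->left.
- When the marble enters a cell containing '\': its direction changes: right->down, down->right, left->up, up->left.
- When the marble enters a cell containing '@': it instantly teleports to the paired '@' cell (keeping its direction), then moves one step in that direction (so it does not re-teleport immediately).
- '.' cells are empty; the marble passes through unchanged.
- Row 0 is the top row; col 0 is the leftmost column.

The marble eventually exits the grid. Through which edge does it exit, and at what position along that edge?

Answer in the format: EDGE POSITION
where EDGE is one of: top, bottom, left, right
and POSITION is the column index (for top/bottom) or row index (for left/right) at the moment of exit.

Step 1: enter (0,0), '.' pass, move right to (0,1)
Step 2: enter (0,1), '.' pass, move right to (0,2)
Step 3: enter (0,2), '.' pass, move right to (0,3)
Step 4: enter (0,3), '.' pass, move right to (0,4)
Step 5: enter (0,4), '.' pass, move right to (0,5)
Step 6: enter (0,5), '.' pass, move right to (0,6)
Step 7: enter (0,6), '.' pass, move right to (0,7)
Step 8: enter (0,7), '.' pass, move right to (0,8)
Step 9: enter (0,8), '.' pass, move right to (0,9)
Step 10: enter (0,9), '.' pass, move right to (0,10)
Step 11: at (0,10) — EXIT via right edge, pos 0

Answer: right 0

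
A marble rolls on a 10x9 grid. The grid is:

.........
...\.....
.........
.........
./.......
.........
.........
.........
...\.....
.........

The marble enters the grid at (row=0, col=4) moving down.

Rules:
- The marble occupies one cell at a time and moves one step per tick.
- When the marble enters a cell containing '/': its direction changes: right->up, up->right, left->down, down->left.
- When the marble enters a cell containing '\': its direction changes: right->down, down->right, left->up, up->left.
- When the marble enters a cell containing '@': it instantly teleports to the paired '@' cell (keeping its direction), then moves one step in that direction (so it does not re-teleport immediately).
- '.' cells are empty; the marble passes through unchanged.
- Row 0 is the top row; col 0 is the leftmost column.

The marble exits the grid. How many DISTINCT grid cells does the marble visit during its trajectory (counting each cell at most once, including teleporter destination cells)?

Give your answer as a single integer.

Answer: 10

Derivation:
Step 1: enter (0,4), '.' pass, move down to (1,4)
Step 2: enter (1,4), '.' pass, move down to (2,4)
Step 3: enter (2,4), '.' pass, move down to (3,4)
Step 4: enter (3,4), '.' pass, move down to (4,4)
Step 5: enter (4,4), '.' pass, move down to (5,4)
Step 6: enter (5,4), '.' pass, move down to (6,4)
Step 7: enter (6,4), '.' pass, move down to (7,4)
Step 8: enter (7,4), '.' pass, move down to (8,4)
Step 9: enter (8,4), '.' pass, move down to (9,4)
Step 10: enter (9,4), '.' pass, move down to (10,4)
Step 11: at (10,4) — EXIT via bottom edge, pos 4
Distinct cells visited: 10 (path length 10)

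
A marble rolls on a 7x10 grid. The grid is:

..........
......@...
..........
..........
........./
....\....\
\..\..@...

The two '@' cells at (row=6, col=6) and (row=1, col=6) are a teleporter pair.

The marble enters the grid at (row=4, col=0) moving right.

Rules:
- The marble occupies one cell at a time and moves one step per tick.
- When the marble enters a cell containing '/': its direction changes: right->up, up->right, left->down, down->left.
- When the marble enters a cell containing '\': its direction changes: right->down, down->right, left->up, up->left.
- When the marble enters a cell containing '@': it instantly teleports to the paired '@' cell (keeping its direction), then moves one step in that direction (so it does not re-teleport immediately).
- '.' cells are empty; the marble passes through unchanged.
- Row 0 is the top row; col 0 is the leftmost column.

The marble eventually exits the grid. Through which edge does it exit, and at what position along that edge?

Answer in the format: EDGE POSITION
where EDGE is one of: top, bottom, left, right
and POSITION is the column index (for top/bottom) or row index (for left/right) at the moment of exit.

Answer: top 9

Derivation:
Step 1: enter (4,0), '.' pass, move right to (4,1)
Step 2: enter (4,1), '.' pass, move right to (4,2)
Step 3: enter (4,2), '.' pass, move right to (4,3)
Step 4: enter (4,3), '.' pass, move right to (4,4)
Step 5: enter (4,4), '.' pass, move right to (4,5)
Step 6: enter (4,5), '.' pass, move right to (4,6)
Step 7: enter (4,6), '.' pass, move right to (4,7)
Step 8: enter (4,7), '.' pass, move right to (4,8)
Step 9: enter (4,8), '.' pass, move right to (4,9)
Step 10: enter (4,9), '/' deflects right->up, move up to (3,9)
Step 11: enter (3,9), '.' pass, move up to (2,9)
Step 12: enter (2,9), '.' pass, move up to (1,9)
Step 13: enter (1,9), '.' pass, move up to (0,9)
Step 14: enter (0,9), '.' pass, move up to (-1,9)
Step 15: at (-1,9) — EXIT via top edge, pos 9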